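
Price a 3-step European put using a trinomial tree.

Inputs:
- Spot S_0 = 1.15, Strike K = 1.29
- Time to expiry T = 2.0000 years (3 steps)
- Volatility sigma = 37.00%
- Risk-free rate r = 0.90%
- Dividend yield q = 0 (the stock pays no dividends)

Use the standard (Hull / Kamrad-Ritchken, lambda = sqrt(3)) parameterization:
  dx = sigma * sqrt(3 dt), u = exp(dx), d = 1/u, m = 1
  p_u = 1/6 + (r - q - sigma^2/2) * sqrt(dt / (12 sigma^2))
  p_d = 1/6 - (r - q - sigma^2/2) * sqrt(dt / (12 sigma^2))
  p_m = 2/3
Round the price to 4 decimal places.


Answer: Price = V(0,0) = 0.3095

Derivation:
dt = T/N = 0.666667; dx = sigma*sqrt(3*dt) = 0.523259
u = exp(dx) = 1.687518; d = 1/u = 0.592586
p_u = 0.128795, p_m = 0.666667, p_d = 0.204538
Discount per step: exp(-r*dt) = 0.994018
Stock lattice S(k, j) with j the centered position index:
  k=0: S(0,+0) = 1.1500
  k=1: S(1,-1) = 0.6815; S(1,+0) = 1.1500; S(1,+1) = 1.9406
  k=2: S(2,-2) = 0.4038; S(2,-1) = 0.6815; S(2,+0) = 1.1500; S(2,+1) = 1.9406; S(2,+2) = 3.2749
  k=3: S(3,-3) = 0.2393; S(3,-2) = 0.4038; S(3,-1) = 0.6815; S(3,+0) = 1.1500; S(3,+1) = 1.9406; S(3,+2) = 3.2749; S(3,+3) = 5.5264
Terminal payoffs V(N, j) = max(K - S_T, 0):
  V(3,-3) = 1.050695; V(3,-2) = 0.886168; V(3,-1) = 0.608526; V(3,+0) = 0.140000; V(3,+1) = 0.000000; V(3,+2) = 0.000000; V(3,+3) = 0.000000
Backward induction: V(k, j) = exp(-r*dt) * [p_u * V(k+1, j+1) + p_m * V(k+1, j) + p_d * V(k+1, j-1)]
  V(2,-2) = exp(-r*dt) * [p_u*0.608526 + p_m*0.886168 + p_d*1.050695] = 0.878773
  V(2,-1) = exp(-r*dt) * [p_u*0.140000 + p_m*0.608526 + p_d*0.886168] = 0.601352
  V(2,+0) = exp(-r*dt) * [p_u*0.000000 + p_m*0.140000 + p_d*0.608526] = 0.216497
  V(2,+1) = exp(-r*dt) * [p_u*0.000000 + p_m*0.000000 + p_d*0.140000] = 0.028464
  V(2,+2) = exp(-r*dt) * [p_u*0.000000 + p_m*0.000000 + p_d*0.000000] = 0.000000
  V(1,-1) = exp(-r*dt) * [p_u*0.216497 + p_m*0.601352 + p_d*0.878773] = 0.604887
  V(1,+0) = exp(-r*dt) * [p_u*0.028464 + p_m*0.216497 + p_d*0.601352] = 0.269376
  V(1,+1) = exp(-r*dt) * [p_u*0.000000 + p_m*0.028464 + p_d*0.216497] = 0.062880
  V(0,+0) = exp(-r*dt) * [p_u*0.062880 + p_m*0.269376 + p_d*0.604887] = 0.309542


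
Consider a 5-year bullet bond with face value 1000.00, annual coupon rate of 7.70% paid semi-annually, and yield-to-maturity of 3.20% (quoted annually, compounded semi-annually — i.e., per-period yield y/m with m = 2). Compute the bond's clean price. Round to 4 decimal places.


Coupon per period c = face * coupon_rate / m = 38.500000
Periods per year m = 2; per-period yield y/m = 0.016000
Number of cashflows N = 10
Cashflows (t years, CF_t, discount factor 1/(1+y/m)^(m*t), PV):
  t = 0.5000: CF_t = 38.500000, DF = 0.984252, PV = 37.893701
  t = 1.0000: CF_t = 38.500000, DF = 0.968752, PV = 37.296950
  t = 1.5000: CF_t = 38.500000, DF = 0.953496, PV = 36.709596
  t = 2.0000: CF_t = 38.500000, DF = 0.938480, PV = 36.131492
  t = 2.5000: CF_t = 38.500000, DF = 0.923701, PV = 35.562492
  t = 3.0000: CF_t = 38.500000, DF = 0.909155, PV = 35.002453
  t = 3.5000: CF_t = 38.500000, DF = 0.894837, PV = 34.451233
  t = 4.0000: CF_t = 38.500000, DF = 0.880745, PV = 33.908694
  t = 4.5000: CF_t = 38.500000, DF = 0.866875, PV = 33.374699
  t = 5.0000: CF_t = 1038.500000, DF = 0.853224, PV = 886.072833
Price P = sum_t PV_t = 1206.404144

Answer: Price = 1206.4041


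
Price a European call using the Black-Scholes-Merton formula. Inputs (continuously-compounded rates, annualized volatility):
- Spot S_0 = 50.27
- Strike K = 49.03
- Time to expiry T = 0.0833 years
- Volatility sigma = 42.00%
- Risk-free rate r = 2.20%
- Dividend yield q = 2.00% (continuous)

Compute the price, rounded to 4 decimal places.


d1 = (ln(S/K) + (r - q + 0.5*sigma^2) * T) / (sigma * sqrt(T)) = 0.26802482
d2 = d1 - sigma * sqrt(T) = 0.14680551
exp(-rT) = 0.99816908; exp(-qT) = 0.99833539
C = S_0 * exp(-qT) * N(d1) - K * exp(-rT) * N(d2)
N(d1) = 0.60565989; N(d2) = 0.55835723
C = 50.2700 * 0.99833539 * 0.60565989 - 49.0300 * 0.99816908 * 0.55835723 = 3.0697

Answer: Price = 3.0697


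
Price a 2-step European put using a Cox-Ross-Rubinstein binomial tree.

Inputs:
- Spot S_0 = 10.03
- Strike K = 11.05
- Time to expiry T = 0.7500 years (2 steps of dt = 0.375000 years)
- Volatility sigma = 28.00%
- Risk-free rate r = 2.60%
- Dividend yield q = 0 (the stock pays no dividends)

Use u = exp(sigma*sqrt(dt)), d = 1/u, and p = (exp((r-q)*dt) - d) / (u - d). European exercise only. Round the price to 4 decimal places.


Answer: Price = V(0,0) = 1.5198

Derivation:
dt = T/N = 0.375000
u = exp(sigma*sqrt(dt)) = 1.187042; d = 1/u = 0.842430
p = (exp((r-q)*dt) - d) / (u - d) = 0.485670
Discount per step: exp(-r*dt) = 0.990297
Stock lattice S(k, i) with i counting down-moves:
  k=0: S(0,0) = 10.0300
  k=1: S(1,0) = 11.9060; S(1,1) = 8.4496
  k=2: S(2,0) = 14.1330; S(2,1) = 10.0300; S(2,2) = 7.1182
Terminal payoffs V(N, i) = max(K - S_T, 0):
  V(2,0) = 0.000000; V(2,1) = 1.020000; V(2,2) = 3.931820
Backward induction: V(k, i) = exp(-r*dt) * [p * V(k+1, i) + (1-p) * V(k+1, i+1)].
  V(1,0) = exp(-r*dt) * [p*0.000000 + (1-p)*1.020000] = 0.519527
  V(1,1) = exp(-r*dt) * [p*1.020000 + (1-p)*3.931820] = 2.493210
  V(0,0) = exp(-r*dt) * [p*0.519527 + (1-p)*2.493210] = 1.519761


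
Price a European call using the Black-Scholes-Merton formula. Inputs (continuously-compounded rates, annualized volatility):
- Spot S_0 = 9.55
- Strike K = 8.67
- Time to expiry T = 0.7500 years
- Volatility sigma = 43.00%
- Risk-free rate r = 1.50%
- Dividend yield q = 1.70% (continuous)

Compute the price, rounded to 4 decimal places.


d1 = (ln(S/K) + (r - q + 0.5*sigma^2) * T) / (sigma * sqrt(T)) = 0.44176658
d2 = d1 - sigma * sqrt(T) = 0.06937565
exp(-rT) = 0.98881304; exp(-qT) = 0.98733094
C = S_0 * exp(-qT) * N(d1) - K * exp(-rT) * N(d2)
N(d1) = 0.67067094; N(d2) = 0.52765470
C = 9.5500 * 0.98733094 * 0.67067094 - 8.6700 * 0.98881304 * 0.52765470 = 1.8002

Answer: Price = 1.8002


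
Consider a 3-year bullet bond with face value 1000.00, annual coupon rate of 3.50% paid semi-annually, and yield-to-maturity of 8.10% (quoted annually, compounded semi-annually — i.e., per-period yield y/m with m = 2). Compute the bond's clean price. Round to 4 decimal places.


Coupon per period c = face * coupon_rate / m = 17.500000
Periods per year m = 2; per-period yield y/m = 0.040500
Number of cashflows N = 6
Cashflows (t years, CF_t, discount factor 1/(1+y/m)^(m*t), PV):
  t = 0.5000: CF_t = 17.500000, DF = 0.961076, PV = 16.818837
  t = 1.0000: CF_t = 17.500000, DF = 0.923668, PV = 16.164188
  t = 1.5000: CF_t = 17.500000, DF = 0.887715, PV = 15.535019
  t = 2.0000: CF_t = 17.500000, DF = 0.853162, PV = 14.930340
  t = 2.5000: CF_t = 17.500000, DF = 0.819954, PV = 14.349198
  t = 3.0000: CF_t = 1017.500000, DF = 0.788039, PV = 801.829279
Price P = sum_t PV_t = 879.626861

Answer: Price = 879.6269


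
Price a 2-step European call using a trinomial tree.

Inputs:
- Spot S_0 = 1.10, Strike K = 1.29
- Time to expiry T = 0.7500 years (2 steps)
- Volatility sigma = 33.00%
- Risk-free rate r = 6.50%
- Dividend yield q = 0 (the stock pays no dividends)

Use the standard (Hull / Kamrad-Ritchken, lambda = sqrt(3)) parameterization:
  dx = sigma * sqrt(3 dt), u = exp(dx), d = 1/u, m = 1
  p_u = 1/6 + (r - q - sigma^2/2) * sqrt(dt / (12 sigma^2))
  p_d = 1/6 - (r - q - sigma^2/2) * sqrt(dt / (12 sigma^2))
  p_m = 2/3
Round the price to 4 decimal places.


Answer: Price = V(0,0) = 0.0855

Derivation:
dt = T/N = 0.375000; dx = sigma*sqrt(3*dt) = 0.350018
u = exp(dx) = 1.419093; d = 1/u = 0.704676
p_u = 0.172318, p_m = 0.666667, p_d = 0.161015
Discount per step: exp(-r*dt) = 0.975920
Stock lattice S(k, j) with j the centered position index:
  k=0: S(0,+0) = 1.1000
  k=1: S(1,-1) = 0.7751; S(1,+0) = 1.1000; S(1,+1) = 1.5610
  k=2: S(2,-2) = 0.5462; S(2,-1) = 0.7751; S(2,+0) = 1.1000; S(2,+1) = 1.5610; S(2,+2) = 2.2152
Terminal payoffs V(N, j) = max(S_T - K, 0):
  V(2,-2) = 0.000000; V(2,-1) = 0.000000; V(2,+0) = 0.000000; V(2,+1) = 0.271002; V(2,+2) = 0.925207
Backward induction: V(k, j) = exp(-r*dt) * [p_u * V(k+1, j+1) + p_m * V(k+1, j) + p_d * V(k+1, j-1)]
  V(1,-1) = exp(-r*dt) * [p_u*0.000000 + p_m*0.000000 + p_d*0.000000] = 0.000000
  V(1,+0) = exp(-r*dt) * [p_u*0.271002 + p_m*0.000000 + p_d*0.000000] = 0.045574
  V(1,+1) = exp(-r*dt) * [p_u*0.925207 + p_m*0.271002 + p_d*0.000000] = 0.331908
  V(0,+0) = exp(-r*dt) * [p_u*0.331908 + p_m*0.045574 + p_d*0.000000] = 0.085468


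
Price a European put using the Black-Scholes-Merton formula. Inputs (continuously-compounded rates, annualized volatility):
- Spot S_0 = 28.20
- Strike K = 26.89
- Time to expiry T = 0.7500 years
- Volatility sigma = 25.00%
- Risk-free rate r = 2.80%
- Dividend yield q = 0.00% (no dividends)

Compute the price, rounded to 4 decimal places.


Answer: Price = 1.5324

Derivation:
d1 = (ln(S/K) + (r - q + 0.5*sigma^2) * T) / (sigma * sqrt(T)) = 0.42495293
d2 = d1 - sigma * sqrt(T) = 0.20844658
exp(-rT) = 0.97921896; exp(-qT) = 1.00000000
P = K * exp(-rT) * N(-d2) - S_0 * exp(-qT) * N(-d1)
N(-d1) = 0.33543550; N(-d2) = 0.41744015
P = 26.8900 * 0.97921896 * 0.41744015 - 28.2000 * 1.00000000 * 0.33543550 = 1.5324


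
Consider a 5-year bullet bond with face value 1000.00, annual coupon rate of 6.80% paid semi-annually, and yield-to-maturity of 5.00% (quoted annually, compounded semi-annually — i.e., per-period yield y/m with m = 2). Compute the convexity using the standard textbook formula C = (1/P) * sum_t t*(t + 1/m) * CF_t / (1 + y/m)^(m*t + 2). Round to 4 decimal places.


Answer: Convexity = 21.6836

Derivation:
Coupon per period c = face * coupon_rate / m = 34.000000
Periods per year m = 2; per-period yield y/m = 0.025000
Number of cashflows N = 10
Cashflows (t years, CF_t, discount factor 1/(1+y/m)^(m*t), PV):
  t = 0.5000: CF_t = 34.000000, DF = 0.975610, PV = 33.170732
  t = 1.0000: CF_t = 34.000000, DF = 0.951814, PV = 32.361689
  t = 1.5000: CF_t = 34.000000, DF = 0.928599, PV = 31.572380
  t = 2.0000: CF_t = 34.000000, DF = 0.905951, PV = 30.802322
  t = 2.5000: CF_t = 34.000000, DF = 0.883854, PV = 30.051046
  t = 3.0000: CF_t = 34.000000, DF = 0.862297, PV = 29.318093
  t = 3.5000: CF_t = 34.000000, DF = 0.841265, PV = 28.603018
  t = 4.0000: CF_t = 34.000000, DF = 0.820747, PV = 27.905383
  t = 4.5000: CF_t = 34.000000, DF = 0.800728, PV = 27.224764
  t = 5.0000: CF_t = 1034.000000, DF = 0.781198, PV = 807.759147
Price P = sum_t PV_t = 1078.768575
Convexity numerator sum_t t*(t + 1/m) * CF_t / (1+y/m)^(m*t + 2):
  t = 0.5000: term = 15.786190
  t = 1.0000: term = 46.203483
  t = 1.5000: term = 90.153137
  t = 2.0000: term = 146.590467
  t = 2.5000: term = 214.522635
  t = 3.0000: term = 293.006526
  t = 3.5000: term = 381.146700
  t = 4.0000: term = 478.093422
  t = 4.5000: term = 583.040758
  t = 5.0000: term = 21143.011591
Convexity = (1/P) * sum = 23391.554910 / 1078.768575 = 21.683571


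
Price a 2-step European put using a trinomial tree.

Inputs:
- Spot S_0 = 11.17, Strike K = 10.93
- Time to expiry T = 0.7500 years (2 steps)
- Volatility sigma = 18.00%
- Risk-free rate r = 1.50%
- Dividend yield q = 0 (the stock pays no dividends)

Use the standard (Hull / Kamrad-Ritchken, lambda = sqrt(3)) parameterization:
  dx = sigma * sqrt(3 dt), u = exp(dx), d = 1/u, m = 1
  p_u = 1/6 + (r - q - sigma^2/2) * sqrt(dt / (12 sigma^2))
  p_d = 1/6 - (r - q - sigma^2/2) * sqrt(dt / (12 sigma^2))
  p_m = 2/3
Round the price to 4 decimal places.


Answer: Price = V(0,0) = 0.4686

Derivation:
dt = T/N = 0.375000; dx = sigma*sqrt(3*dt) = 0.190919
u = exp(dx) = 1.210361; d = 1/u = 0.826200
p_u = 0.165488, p_m = 0.666667, p_d = 0.167845
Discount per step: exp(-r*dt) = 0.994391
Stock lattice S(k, j) with j the centered position index:
  k=0: S(0,+0) = 11.1700
  k=1: S(1,-1) = 9.2287; S(1,+0) = 11.1700; S(1,+1) = 13.5197
  k=2: S(2,-2) = 7.6247; S(2,-1) = 9.2287; S(2,+0) = 11.1700; S(2,+1) = 13.5197; S(2,+2) = 16.3638
Terminal payoffs V(N, j) = max(K - S_T, 0):
  V(2,-2) = 3.305293; V(2,-1) = 1.701350; V(2,+0) = 0.000000; V(2,+1) = 0.000000; V(2,+2) = 0.000000
Backward induction: V(k, j) = exp(-r*dt) * [p_u * V(k+1, j+1) + p_m * V(k+1, j) + p_d * V(k+1, j-1)]
  V(1,-1) = exp(-r*dt) * [p_u*0.000000 + p_m*1.701350 + p_d*3.305293] = 1.679537
  V(1,+0) = exp(-r*dt) * [p_u*0.000000 + p_m*0.000000 + p_d*1.701350] = 0.283962
  V(1,+1) = exp(-r*dt) * [p_u*0.000000 + p_m*0.000000 + p_d*0.000000] = 0.000000
  V(0,+0) = exp(-r*dt) * [p_u*0.000000 + p_m*0.283962 + p_d*1.679537] = 0.468567


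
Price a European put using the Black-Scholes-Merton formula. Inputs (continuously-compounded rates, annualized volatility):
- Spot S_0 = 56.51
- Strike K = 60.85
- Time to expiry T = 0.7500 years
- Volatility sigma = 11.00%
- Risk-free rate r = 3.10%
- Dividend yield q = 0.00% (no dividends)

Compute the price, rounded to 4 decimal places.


d1 = (ln(S/K) + (r - q + 0.5*sigma^2) * T) / (sigma * sqrt(T)) = -0.48504462
d2 = d1 - sigma * sqrt(T) = -0.58030741
exp(-rT) = 0.97701820; exp(-qT) = 1.00000000
P = K * exp(-rT) * N(-d2) - S_0 * exp(-qT) * N(-d1)
N(-d1) = 0.68617765; N(-d2) = 0.71914634
P = 60.8500 * 0.97701820 * 0.71914634 - 56.5100 * 1.00000000 * 0.68617765 = 3.9785

Answer: Price = 3.9785


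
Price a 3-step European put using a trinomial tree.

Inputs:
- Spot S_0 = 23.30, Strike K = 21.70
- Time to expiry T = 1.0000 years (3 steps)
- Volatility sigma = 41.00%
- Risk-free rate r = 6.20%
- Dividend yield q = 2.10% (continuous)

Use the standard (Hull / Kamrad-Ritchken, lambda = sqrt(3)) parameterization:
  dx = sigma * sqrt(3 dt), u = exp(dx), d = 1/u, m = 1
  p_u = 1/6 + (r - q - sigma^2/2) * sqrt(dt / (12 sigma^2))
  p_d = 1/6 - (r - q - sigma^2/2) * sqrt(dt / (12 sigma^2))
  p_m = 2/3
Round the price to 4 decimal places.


dt = T/N = 0.333333; dx = sigma*sqrt(3*dt) = 0.410000
u = exp(dx) = 1.506818; d = 1/u = 0.663650
p_u = 0.149167, p_m = 0.666667, p_d = 0.184167
Discount per step: exp(-r*dt) = 0.979545
Stock lattice S(k, j) with j the centered position index:
  k=0: S(0,+0) = 23.3000
  k=1: S(1,-1) = 15.4631; S(1,+0) = 23.3000; S(1,+1) = 35.1089
  k=2: S(2,-2) = 10.2621; S(2,-1) = 15.4631; S(2,+0) = 23.3000; S(2,+1) = 35.1089; S(2,+2) = 52.9026
  k=3: S(3,-3) = 6.8104; S(3,-2) = 10.2621; S(3,-1) = 15.4631; S(3,+0) = 23.3000; S(3,+1) = 35.1089; S(3,+2) = 52.9026; S(3,+3) = 79.7146
Terminal payoffs V(N, j) = max(K - S_T, 0):
  V(3,-3) = 14.889583; V(3,-2) = 11.437942; V(3,-1) = 6.236949; V(3,+0) = 0.000000; V(3,+1) = 0.000000; V(3,+2) = 0.000000; V(3,+3) = 0.000000
Backward induction: V(k, j) = exp(-r*dt) * [p_u * V(k+1, j+1) + p_m * V(k+1, j) + p_d * V(k+1, j-1)]
  V(2,-2) = exp(-r*dt) * [p_u*6.236949 + p_m*11.437942 + p_d*14.889583] = 11.066713
  V(2,-1) = exp(-r*dt) * [p_u*0.000000 + p_m*6.236949 + p_d*11.437942] = 6.136317
  V(2,+0) = exp(-r*dt) * [p_u*0.000000 + p_m*0.000000 + p_d*6.236949] = 1.125143
  V(2,+1) = exp(-r*dt) * [p_u*0.000000 + p_m*0.000000 + p_d*0.000000] = 0.000000
  V(2,+2) = exp(-r*dt) * [p_u*0.000000 + p_m*0.000000 + p_d*0.000000] = 0.000000
  V(1,-1) = exp(-r*dt) * [p_u*1.125143 + p_m*6.136317 + p_d*11.066713] = 6.168033
  V(1,+0) = exp(-r*dt) * [p_u*0.000000 + p_m*1.125143 + p_d*6.136317] = 1.841742
  V(1,+1) = exp(-r*dt) * [p_u*0.000000 + p_m*0.000000 + p_d*1.125143] = 0.202975
  V(0,+0) = exp(-r*dt) * [p_u*0.202975 + p_m*1.841742 + p_d*6.168033] = 2.345082

Answer: Price = V(0,0) = 2.3451


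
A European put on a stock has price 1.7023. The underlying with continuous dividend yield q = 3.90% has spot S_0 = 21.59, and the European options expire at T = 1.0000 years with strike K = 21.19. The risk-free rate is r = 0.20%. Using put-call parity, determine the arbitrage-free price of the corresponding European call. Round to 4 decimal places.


Answer: Call price = 1.3188

Derivation:
Put-call parity: C - P = S_0 * exp(-qT) - K * exp(-rT).
S_0 * exp(-qT) = 21.5900 * 0.96175071 = 20.76419781
K * exp(-rT) = 21.1900 * 0.99800200 = 21.14766235
C = P + S*exp(-qT) - K*exp(-rT)
C = 1.7023 + 20.76419781 - 21.14766235 = 1.3188


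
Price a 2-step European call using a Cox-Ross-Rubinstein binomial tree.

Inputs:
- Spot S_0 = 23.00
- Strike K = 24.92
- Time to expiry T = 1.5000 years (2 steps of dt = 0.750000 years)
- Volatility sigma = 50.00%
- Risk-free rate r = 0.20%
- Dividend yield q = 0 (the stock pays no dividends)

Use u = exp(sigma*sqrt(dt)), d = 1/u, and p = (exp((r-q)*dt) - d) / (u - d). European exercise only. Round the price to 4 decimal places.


Answer: Price = V(0,0) = 4.6316

Derivation:
dt = T/N = 0.750000
u = exp(sigma*sqrt(dt)) = 1.541896; d = 1/u = 0.648552
p = (exp((r-q)*dt) - d) / (u - d) = 0.395088
Discount per step: exp(-r*dt) = 0.998501
Stock lattice S(k, i) with i counting down-moves:
  k=0: S(0,0) = 23.0000
  k=1: S(1,0) = 35.4636; S(1,1) = 14.9167
  k=2: S(2,0) = 54.6812; S(2,1) = 23.0000; S(2,2) = 9.6743
Terminal payoffs V(N, i) = max(S_T - K, 0):
  V(2,0) = 29.761182; V(2,1) = 0.000000; V(2,2) = 0.000000
Backward induction: V(k, i) = exp(-r*dt) * [p * V(k+1, i) + (1-p) * V(k+1, i+1)].
  V(1,0) = exp(-r*dt) * [p*29.761182 + (1-p)*0.000000] = 11.740647
  V(1,1) = exp(-r*dt) * [p*0.000000 + (1-p)*0.000000] = 0.000000
  V(0,0) = exp(-r*dt) * [p*11.740647 + (1-p)*0.000000] = 4.631630


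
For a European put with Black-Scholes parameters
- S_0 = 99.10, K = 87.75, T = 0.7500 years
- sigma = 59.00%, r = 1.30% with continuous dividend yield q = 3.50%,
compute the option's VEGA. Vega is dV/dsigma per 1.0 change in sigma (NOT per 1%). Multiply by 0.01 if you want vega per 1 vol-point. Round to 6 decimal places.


Answer: Vega = 29.985883

Derivation:
d1 = 0.4612443061; d2 = -0.0497106821
phi(d1) = 0.3586846502; exp(-qT) = 0.9740915363; exp(-rT) = 0.9902973771
Vega = S * exp(-qT) * phi(d1) * sqrt(T) = 99.1000 * 0.9740915363 * 0.3586846502 * 0.8660254038 = 29.985883


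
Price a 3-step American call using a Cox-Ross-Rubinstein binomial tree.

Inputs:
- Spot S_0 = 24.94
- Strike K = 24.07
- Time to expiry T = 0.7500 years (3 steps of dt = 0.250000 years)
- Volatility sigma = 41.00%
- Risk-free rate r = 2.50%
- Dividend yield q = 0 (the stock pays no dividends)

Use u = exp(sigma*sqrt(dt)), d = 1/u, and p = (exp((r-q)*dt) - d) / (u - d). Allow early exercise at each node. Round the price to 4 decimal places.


Answer: Price = V(0,0) = 4.3886

Derivation:
dt = T/N = 0.250000
u = exp(sigma*sqrt(dt)) = 1.227525; d = 1/u = 0.814647
p = (exp((r-q)*dt) - d) / (u - d) = 0.464114
Discount per step: exp(-r*dt) = 0.993769
Stock lattice S(k, i) with i counting down-moves:
  k=0: S(0,0) = 24.9400
  k=1: S(1,0) = 30.6145; S(1,1) = 20.3173
  k=2: S(2,0) = 37.5800; S(2,1) = 24.9400; S(2,2) = 16.5514
  k=3: S(3,0) = 46.1304; S(3,1) = 30.6145; S(3,2) = 20.3173; S(3,3) = 13.4836
Terminal payoffs V(N, i) = max(S_T - K, 0):
  V(3,0) = 22.060436; V(3,1) = 6.544475; V(3,2) = 0.000000; V(3,3) = 0.000000
Backward induction: V(k, i) = exp(-r*dt) * [p * V(k+1, i) + (1-p) * V(k+1, i+1)]; then take max(V_cont, immediate exercise) for American.
  V(2,0) = exp(-r*dt) * [p*22.060436 + (1-p)*6.544475] = 13.660004; exercise = 13.510036; V(2,0) = max -> 13.660004
  V(2,1) = exp(-r*dt) * [p*6.544475 + (1-p)*0.000000] = 3.018457; exercise = 0.870000; V(2,1) = max -> 3.018457
  V(2,2) = exp(-r*dt) * [p*0.000000 + (1-p)*0.000000] = 0.000000; exercise = 0.000000; V(2,2) = max -> 0.000000
  V(1,0) = exp(-r*dt) * [p*13.660004 + (1-p)*3.018457] = 7.907767; exercise = 6.544475; V(1,0) = max -> 7.907767
  V(1,1) = exp(-r*dt) * [p*3.018457 + (1-p)*0.000000] = 1.392179; exercise = 0.000000; V(1,1) = max -> 1.392179
  V(0,0) = exp(-r*dt) * [p*7.907767 + (1-p)*1.392179] = 4.388638; exercise = 0.870000; V(0,0) = max -> 4.388638


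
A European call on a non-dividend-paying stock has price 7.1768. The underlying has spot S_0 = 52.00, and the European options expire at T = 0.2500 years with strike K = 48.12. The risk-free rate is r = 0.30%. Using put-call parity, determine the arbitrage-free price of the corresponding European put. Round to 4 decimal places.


Put-call parity: C - P = S_0 * exp(-qT) - K * exp(-rT).
S_0 * exp(-qT) = 52.0000 * 1.00000000 = 52.00000000
K * exp(-rT) = 48.1200 * 0.99925028 = 48.08392353
P = C - S*exp(-qT) + K*exp(-rT)
P = 7.1768 - 52.00000000 + 48.08392353 = 3.2607

Answer: Put price = 3.2607


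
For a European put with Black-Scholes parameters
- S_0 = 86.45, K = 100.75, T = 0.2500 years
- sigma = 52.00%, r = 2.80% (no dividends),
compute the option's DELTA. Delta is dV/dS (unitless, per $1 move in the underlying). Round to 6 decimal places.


d1 = -0.4318307258; d2 = -0.6918307258
phi(d1) = 0.3634267843; exp(-qT) = 1.0000000000; exp(-rT) = 0.9930244429
N(-d1) = 0.6670677769
Delta = -exp(-qT) * N(-d1) = -1.0000000000 * 0.6670677769 = -0.667068

Answer: Delta = -0.667068


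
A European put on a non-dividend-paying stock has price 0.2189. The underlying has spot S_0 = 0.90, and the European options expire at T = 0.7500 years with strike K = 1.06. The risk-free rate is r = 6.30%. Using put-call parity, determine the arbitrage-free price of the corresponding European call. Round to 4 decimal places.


Put-call parity: C - P = S_0 * exp(-qT) - K * exp(-rT).
S_0 * exp(-qT) = 0.9000 * 1.00000000 = 0.90000000
K * exp(-rT) = 1.0600 * 0.95384891 = 1.01107984
C = P + S*exp(-qT) - K*exp(-rT)
C = 0.2189 + 0.90000000 - 1.01107984 = 0.1078

Answer: Call price = 0.1078


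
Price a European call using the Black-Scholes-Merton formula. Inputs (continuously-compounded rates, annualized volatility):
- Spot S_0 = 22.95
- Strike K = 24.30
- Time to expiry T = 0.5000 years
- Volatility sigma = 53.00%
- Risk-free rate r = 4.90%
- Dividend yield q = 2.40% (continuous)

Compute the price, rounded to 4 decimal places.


d1 = (ln(S/K) + (r - q + 0.5*sigma^2) * T) / (sigma * sqrt(T)) = 0.06822002
d2 = d1 - sigma * sqrt(T) = -0.30654657
exp(-rT) = 0.97579769; exp(-qT) = 0.98807171
C = S_0 * exp(-qT) * N(d1) - K * exp(-rT) * N(d2)
N(d1) = 0.52719476; N(d2) = 0.37959426
C = 22.9500 * 0.98807171 * 0.52719476 - 24.3000 * 0.97579769 * 0.37959426 = 2.9539

Answer: Price = 2.9539


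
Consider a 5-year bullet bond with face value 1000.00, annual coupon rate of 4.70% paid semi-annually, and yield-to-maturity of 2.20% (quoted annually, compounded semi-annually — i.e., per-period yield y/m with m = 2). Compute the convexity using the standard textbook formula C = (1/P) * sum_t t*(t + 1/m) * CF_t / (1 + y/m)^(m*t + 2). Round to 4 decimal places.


Coupon per period c = face * coupon_rate / m = 23.500000
Periods per year m = 2; per-period yield y/m = 0.011000
Number of cashflows N = 10
Cashflows (t years, CF_t, discount factor 1/(1+y/m)^(m*t), PV):
  t = 0.5000: CF_t = 23.500000, DF = 0.989120, PV = 23.244313
  t = 1.0000: CF_t = 23.500000, DF = 0.978358, PV = 22.991407
  t = 1.5000: CF_t = 23.500000, DF = 0.967713, PV = 22.741253
  t = 2.0000: CF_t = 23.500000, DF = 0.957184, PV = 22.493821
  t = 2.5000: CF_t = 23.500000, DF = 0.946769, PV = 22.249081
  t = 3.0000: CF_t = 23.500000, DF = 0.936468, PV = 22.007004
  t = 3.5000: CF_t = 23.500000, DF = 0.926279, PV = 21.767561
  t = 4.0000: CF_t = 23.500000, DF = 0.916201, PV = 21.530723
  t = 4.5000: CF_t = 23.500000, DF = 0.906232, PV = 21.296462
  t = 5.0000: CF_t = 1023.500000, DF = 0.896372, PV = 917.437084
Price P = sum_t PV_t = 1117.758711
Convexity numerator sum_t t*(t + 1/m) * CF_t / (1+y/m)^(m*t + 2):
  t = 0.5000: term = 11.370627
  t = 1.0000: term = 33.740732
  t = 1.5000: term = 66.747244
  t = 2.0000: term = 110.035022
  t = 2.5000: term = 163.256709
  t = 3.0000: term = 226.072594
  t = 3.5000: term = 298.150470
  t = 4.0000: term = 379.165498
  t = 4.5000: term = 468.800071
  t = 5.0000: term = 24683.496202
Convexity = (1/P) * sum = 26440.835166 / 1117.758711 = 23.655226

Answer: Convexity = 23.6552


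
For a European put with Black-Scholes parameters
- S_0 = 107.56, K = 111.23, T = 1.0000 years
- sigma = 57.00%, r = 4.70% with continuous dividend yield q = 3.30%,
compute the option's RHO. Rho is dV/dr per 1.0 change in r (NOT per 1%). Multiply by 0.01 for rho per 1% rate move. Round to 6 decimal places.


Answer: Rho = -66.353566

Derivation:
d1 = 0.2506994768; d2 = -0.3193005232
phi(d1) = 0.3866004118; exp(-qT) = 0.9675385596; exp(-rT) = 0.9540873976
N(-d2) = 0.6252506820
Rho = -K*T*exp(-rT)*N(-d2) = -111.2300 * 1.0000 * 0.9540873976 * 0.6252506820 = -66.353566


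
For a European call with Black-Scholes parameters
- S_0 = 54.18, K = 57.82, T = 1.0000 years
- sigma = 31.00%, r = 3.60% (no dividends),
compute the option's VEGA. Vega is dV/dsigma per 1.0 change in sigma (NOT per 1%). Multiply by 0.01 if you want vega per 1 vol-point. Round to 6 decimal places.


Answer: Vega = 21.574017

Derivation:
d1 = 0.0613777422; d2 = -0.2486222578
phi(d1) = 0.3981915346; exp(-qT) = 1.0000000000; exp(-rT) = 0.9646402935
Vega = S * exp(-qT) * phi(d1) * sqrt(T) = 54.1800 * 1.0000000000 * 0.3981915346 * 1.0000000000 = 21.574017


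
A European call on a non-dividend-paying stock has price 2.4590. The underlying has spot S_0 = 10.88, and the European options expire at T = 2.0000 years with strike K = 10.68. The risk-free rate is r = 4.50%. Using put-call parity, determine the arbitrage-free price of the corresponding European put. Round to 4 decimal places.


Answer: Put price = 1.3398

Derivation:
Put-call parity: C - P = S_0 * exp(-qT) - K * exp(-rT).
S_0 * exp(-qT) = 10.8800 * 1.00000000 = 10.88000000
K * exp(-rT) = 10.6800 * 0.91393119 = 9.76078506
P = C - S*exp(-qT) + K*exp(-rT)
P = 2.4590 - 10.88000000 + 9.76078506 = 1.3398


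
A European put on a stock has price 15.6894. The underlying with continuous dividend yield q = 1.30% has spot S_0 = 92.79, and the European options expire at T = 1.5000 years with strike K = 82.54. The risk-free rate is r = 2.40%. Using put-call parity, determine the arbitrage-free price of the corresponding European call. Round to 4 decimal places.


Put-call parity: C - P = S_0 * exp(-qT) - K * exp(-rT).
S_0 * exp(-qT) = 92.7900 * 0.98068890 = 90.99812258
K * exp(-rT) = 82.5400 * 0.96464029 = 79.62140982
C = P + S*exp(-qT) - K*exp(-rT)
C = 15.6894 + 90.99812258 - 79.62140982 = 27.0661

Answer: Call price = 27.0661


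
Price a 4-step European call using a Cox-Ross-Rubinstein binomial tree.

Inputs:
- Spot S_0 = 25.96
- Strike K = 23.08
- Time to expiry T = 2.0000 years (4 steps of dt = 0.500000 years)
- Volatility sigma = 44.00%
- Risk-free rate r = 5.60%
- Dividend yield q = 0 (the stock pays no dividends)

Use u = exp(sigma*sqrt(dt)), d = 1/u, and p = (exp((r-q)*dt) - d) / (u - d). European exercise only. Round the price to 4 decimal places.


Answer: Price = V(0,0) = 8.7518

Derivation:
dt = T/N = 0.500000
u = exp(sigma*sqrt(dt)) = 1.364963; d = 1/u = 0.732621
p = (exp((r-q)*dt) - d) / (u - d) = 0.467745
Discount per step: exp(-r*dt) = 0.972388
Stock lattice S(k, i) with i counting down-moves:
  k=0: S(0,0) = 25.9600
  k=1: S(1,0) = 35.4344; S(1,1) = 19.0188
  k=2: S(2,0) = 48.3667; S(2,1) = 25.9600; S(2,2) = 13.9336
  k=3: S(3,0) = 66.0187; S(3,1) = 35.4344; S(3,2) = 19.0188; S(3,3) = 10.2080
  k=4: S(4,0) = 90.1130; S(4,1) = 48.3667; S(4,2) = 25.9600; S(4,3) = 13.9336; S(4,4) = 7.4786
Terminal payoffs V(N, i) = max(S_T - K, 0):
  V(4,0) = 67.033035; V(4,1) = 25.286666; V(4,2) = 2.880000; V(4,3) = 0.000000; V(4,4) = 0.000000
Backward induction: V(k, i) = exp(-r*dt) * [p * V(k+1, i) + (1-p) * V(k+1, i+1)].
  V(3,0) = exp(-r*dt) * [p*67.033035 + (1-p)*25.286666] = 43.575964
  V(3,1) = exp(-r*dt) * [p*25.286666 + (1-p)*2.880000] = 12.991704
  V(3,2) = exp(-r*dt) * [p*2.880000 + (1-p)*0.000000] = 1.309911
  V(3,3) = exp(-r*dt) * [p*0.000000 + (1-p)*0.000000] = 0.000000
  V(2,0) = exp(-r*dt) * [p*43.575964 + (1-p)*12.991704] = 26.543623
  V(2,1) = exp(-r*dt) * [p*12.991704 + (1-p)*1.309911] = 6.586973
  V(2,2) = exp(-r*dt) * [p*1.309911 + (1-p)*0.000000] = 0.595787
  V(1,0) = exp(-r*dt) * [p*26.543623 + (1-p)*6.586973] = 15.481980
  V(1,1) = exp(-r*dt) * [p*6.586973 + (1-p)*0.595787] = 3.304308
  V(0,0) = exp(-r*dt) * [p*15.481980 + (1-p)*3.304308] = 8.751842


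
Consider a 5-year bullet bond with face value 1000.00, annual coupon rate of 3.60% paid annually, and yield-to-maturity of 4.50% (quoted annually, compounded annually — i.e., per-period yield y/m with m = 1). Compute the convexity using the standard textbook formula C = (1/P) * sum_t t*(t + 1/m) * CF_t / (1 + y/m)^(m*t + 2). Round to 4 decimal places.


Coupon per period c = face * coupon_rate / m = 36.000000
Periods per year m = 1; per-period yield y/m = 0.045000
Number of cashflows N = 5
Cashflows (t years, CF_t, discount factor 1/(1+y/m)^(m*t), PV):
  t = 1.0000: CF_t = 36.000000, DF = 0.956938, PV = 34.449761
  t = 2.0000: CF_t = 36.000000, DF = 0.915730, PV = 32.966278
  t = 3.0000: CF_t = 36.000000, DF = 0.876297, PV = 31.546678
  t = 4.0000: CF_t = 36.000000, DF = 0.838561, PV = 30.188208
  t = 5.0000: CF_t = 1036.000000, DF = 0.802451, PV = 831.339284
Price P = sum_t PV_t = 960.490209
Convexity numerator sum_t t*(t + 1/m) * CF_t / (1+y/m)^(m*t + 2):
  t = 1.0000: term = 63.093355
  t = 2.0000: term = 181.129250
  t = 3.0000: term = 346.658852
  t = 4.0000: term = 552.884932
  t = 5.0000: term = 22838.468465
Convexity = (1/P) * sum = 23982.234854 / 960.490209 = 24.968745

Answer: Convexity = 24.9687


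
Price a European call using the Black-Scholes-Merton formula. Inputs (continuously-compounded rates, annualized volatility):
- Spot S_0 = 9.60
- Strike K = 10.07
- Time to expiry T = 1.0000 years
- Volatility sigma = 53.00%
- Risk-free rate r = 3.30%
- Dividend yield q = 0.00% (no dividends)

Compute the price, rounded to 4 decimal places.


Answer: Price = 1.9505

Derivation:
d1 = (ln(S/K) + (r - q + 0.5*sigma^2) * T) / (sigma * sqrt(T)) = 0.23707998
d2 = d1 - sigma * sqrt(T) = -0.29292002
exp(-rT) = 0.96753856; exp(-qT) = 1.00000000
C = S_0 * exp(-qT) * N(d1) - K * exp(-rT) * N(d2)
N(d1) = 0.59370263; N(d2) = 0.38479164
C = 9.6000 * 1.00000000 * 0.59370263 - 10.0700 * 0.96753856 * 0.38479164 = 1.9505


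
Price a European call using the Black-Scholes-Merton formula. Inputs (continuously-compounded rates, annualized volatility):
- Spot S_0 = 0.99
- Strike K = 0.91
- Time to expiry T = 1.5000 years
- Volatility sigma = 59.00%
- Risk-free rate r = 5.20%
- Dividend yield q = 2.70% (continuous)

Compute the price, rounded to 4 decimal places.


Answer: Price = 0.3108

Derivation:
d1 = (ln(S/K) + (r - q + 0.5*sigma^2) * T) / (sigma * sqrt(T)) = 0.52980296
d2 = d1 - sigma * sqrt(T) = -0.19279651
exp(-rT) = 0.92496443; exp(-qT) = 0.96030916
C = S_0 * exp(-qT) * N(d1) - K * exp(-rT) * N(d2)
N(d1) = 0.70187573; N(d2) = 0.42355917
C = 0.9900 * 0.96030916 * 0.70187573 - 0.9100 * 0.92496443 * 0.42355917 = 0.3108


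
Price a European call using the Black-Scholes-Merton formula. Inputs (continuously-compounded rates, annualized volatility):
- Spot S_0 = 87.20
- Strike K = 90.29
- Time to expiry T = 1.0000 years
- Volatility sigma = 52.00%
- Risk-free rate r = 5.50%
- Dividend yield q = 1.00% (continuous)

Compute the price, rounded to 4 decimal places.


d1 = (ln(S/K) + (r - q + 0.5*sigma^2) * T) / (sigma * sqrt(T)) = 0.27957234
d2 = d1 - sigma * sqrt(T) = -0.24042766
exp(-rT) = 0.94648515; exp(-qT) = 0.99004983
C = S_0 * exp(-qT) * N(d1) - K * exp(-rT) * N(d2)
N(d1) = 0.61009719; N(d2) = 0.40499937
C = 87.2000 * 0.99004983 * 0.61009719 - 90.2900 * 0.94648515 * 0.40499937 = 18.0606

Answer: Price = 18.0606


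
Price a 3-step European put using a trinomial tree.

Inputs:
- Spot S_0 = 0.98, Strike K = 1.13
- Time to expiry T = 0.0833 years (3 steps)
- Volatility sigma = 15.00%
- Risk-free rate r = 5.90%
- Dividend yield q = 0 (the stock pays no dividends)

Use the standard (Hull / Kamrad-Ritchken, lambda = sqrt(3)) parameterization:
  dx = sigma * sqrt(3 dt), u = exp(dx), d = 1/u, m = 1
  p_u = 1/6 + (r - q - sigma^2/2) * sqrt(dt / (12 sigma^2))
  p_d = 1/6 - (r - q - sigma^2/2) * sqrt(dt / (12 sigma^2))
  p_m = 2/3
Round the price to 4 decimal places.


dt = T/N = 0.027767; dx = sigma*sqrt(3*dt) = 0.043293
u = exp(dx) = 1.044243; d = 1/u = 0.957631
p_u = 0.181979, p_m = 0.666667, p_d = 0.151354
Discount per step: exp(-r*dt) = 0.998363
Stock lattice S(k, j) with j the centered position index:
  k=0: S(0,+0) = 0.9800
  k=1: S(1,-1) = 0.9385; S(1,+0) = 0.9800; S(1,+1) = 1.0234
  k=2: S(2,-2) = 0.8987; S(2,-1) = 0.9385; S(2,+0) = 0.9800; S(2,+1) = 1.0234; S(2,+2) = 1.0686
  k=3: S(3,-3) = 0.8606; S(3,-2) = 0.8987; S(3,-1) = 0.9385; S(3,+0) = 0.9800; S(3,+1) = 1.0234; S(3,+2) = 1.0686; S(3,+3) = 1.1159
Terminal payoffs V(N, j) = max(K - S_T, 0):
  V(3,-3) = 0.269361; V(3,-2) = 0.231284; V(3,-1) = 0.191521; V(3,+0) = 0.150000; V(3,+1) = 0.106641; V(3,+2) = 0.061365; V(3,+3) = 0.014085
Backward induction: V(k, j) = exp(-r*dt) * [p_u * V(k+1, j+1) + p_m * V(k+1, j) + p_d * V(k+1, j-1)]
  V(2,-2) = exp(-r*dt) * [p_u*0.191521 + p_m*0.231284 + p_d*0.269361] = 0.229435
  V(2,-1) = exp(-r*dt) * [p_u*0.150000 + p_m*0.191521 + p_d*0.231284] = 0.189673
  V(2,+0) = exp(-r*dt) * [p_u*0.106641 + p_m*0.150000 + p_d*0.191521] = 0.148151
  V(2,+1) = exp(-r*dt) * [p_u*0.061365 + p_m*0.106641 + p_d*0.150000] = 0.104793
  V(2,+2) = exp(-r*dt) * [p_u*0.014085 + p_m*0.061365 + p_d*0.106641] = 0.059516
  V(1,-1) = exp(-r*dt) * [p_u*0.148151 + p_m*0.189673 + p_d*0.229435] = 0.187827
  V(1,+0) = exp(-r*dt) * [p_u*0.104793 + p_m*0.148151 + p_d*0.189673] = 0.146305
  V(1,+1) = exp(-r*dt) * [p_u*0.059516 + p_m*0.104793 + p_d*0.148151] = 0.102947
  V(0,+0) = exp(-r*dt) * [p_u*0.102947 + p_m*0.146305 + p_d*0.187827] = 0.144463

Answer: Price = V(0,0) = 0.1445


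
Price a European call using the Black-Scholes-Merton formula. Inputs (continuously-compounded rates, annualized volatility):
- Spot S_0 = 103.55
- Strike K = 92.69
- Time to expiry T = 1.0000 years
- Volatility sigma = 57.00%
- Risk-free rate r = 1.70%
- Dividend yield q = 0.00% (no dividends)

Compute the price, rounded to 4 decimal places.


Answer: Price = 28.5808

Derivation:
d1 = (ln(S/K) + (r - q + 0.5*sigma^2) * T) / (sigma * sqrt(T)) = 0.50919999
d2 = d1 - sigma * sqrt(T) = -0.06080001
exp(-rT) = 0.98314368; exp(-qT) = 1.00000000
C = S_0 * exp(-qT) * N(d1) - K * exp(-rT) * N(d2)
N(d1) = 0.69469398; N(d2) = 0.47575924
C = 103.5500 * 1.00000000 * 0.69469398 - 92.6900 * 0.98314368 * 0.47575924 = 28.5808


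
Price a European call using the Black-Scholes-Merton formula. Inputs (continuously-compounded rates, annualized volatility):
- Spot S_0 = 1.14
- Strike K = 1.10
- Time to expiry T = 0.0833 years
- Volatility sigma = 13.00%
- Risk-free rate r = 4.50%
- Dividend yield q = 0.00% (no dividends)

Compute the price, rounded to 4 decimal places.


d1 = (ln(S/K) + (r - q + 0.5*sigma^2) * T) / (sigma * sqrt(T)) = 1.07063401
d2 = d1 - sigma * sqrt(T) = 1.03311375
exp(-rT) = 0.99625852; exp(-qT) = 1.00000000
C = S_0 * exp(-qT) * N(d1) - K * exp(-rT) * N(d2)
N(d1) = 0.85783299; N(d2) = 0.84922466
C = 1.1400 * 1.00000000 * 0.85783299 - 1.1000 * 0.99625852 * 0.84922466 = 0.0473

Answer: Price = 0.0473


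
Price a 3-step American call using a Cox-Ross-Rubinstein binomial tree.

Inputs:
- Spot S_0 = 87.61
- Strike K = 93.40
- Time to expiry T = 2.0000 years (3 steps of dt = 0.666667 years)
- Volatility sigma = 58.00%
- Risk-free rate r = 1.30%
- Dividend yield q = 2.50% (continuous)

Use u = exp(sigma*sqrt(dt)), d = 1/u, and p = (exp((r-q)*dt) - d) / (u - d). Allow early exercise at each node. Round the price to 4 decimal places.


Answer: Price = V(0,0) = 26.4929

Derivation:
dt = T/N = 0.666667
u = exp(sigma*sqrt(dt)) = 1.605713; d = 1/u = 0.622776
p = (exp((r-q)*dt) - d) / (u - d) = 0.375666
Discount per step: exp(-r*dt) = 0.991371
Stock lattice S(k, i) with i counting down-moves:
  k=0: S(0,0) = 87.6100
  k=1: S(1,0) = 140.6765; S(1,1) = 54.5614
  k=2: S(2,0) = 225.8862; S(2,1) = 87.6100; S(2,2) = 33.9796
  k=3: S(3,0) = 362.7084; S(3,1) = 140.6765; S(3,2) = 54.5614; S(3,3) = 21.1617
Terminal payoffs V(N, i) = max(S_T - K, 0):
  V(3,0) = 269.308397; V(3,1) = 47.276533; V(3,2) = 0.000000; V(3,3) = 0.000000
Backward induction: V(k, i) = exp(-r*dt) * [p * V(k+1, i) + (1-p) * V(k+1, i+1)]; then take max(V_cont, immediate exercise) for American.
  V(2,0) = exp(-r*dt) * [p*269.308397 + (1-p)*47.276533] = 129.558565; exercise = 132.486166; V(2,0) = max -> 132.486166
  V(2,1) = exp(-r*dt) * [p*47.276533 + (1-p)*0.000000] = 17.606915; exercise = 0.000000; V(2,1) = max -> 17.606915
  V(2,2) = exp(-r*dt) * [p*0.000000 + (1-p)*0.000000] = 0.000000; exercise = 0.000000; V(2,2) = max -> 0.000000
  V(1,0) = exp(-r*dt) * [p*132.486166 + (1-p)*17.606915] = 60.238769; exercise = 47.276533; V(1,0) = max -> 60.238769
  V(1,1) = exp(-r*dt) * [p*17.606915 + (1-p)*0.000000] = 6.557237; exercise = 0.000000; V(1,1) = max -> 6.557237
  V(0,0) = exp(-r*dt) * [p*60.238769 + (1-p)*6.557237] = 26.492943; exercise = 0.000000; V(0,0) = max -> 26.492943


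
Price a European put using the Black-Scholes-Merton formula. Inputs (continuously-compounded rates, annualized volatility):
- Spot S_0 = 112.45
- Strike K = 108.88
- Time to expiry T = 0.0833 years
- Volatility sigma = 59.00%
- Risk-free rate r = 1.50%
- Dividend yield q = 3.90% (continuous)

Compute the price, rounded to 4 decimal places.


Answer: Price = 5.9389

Derivation:
d1 = (ln(S/K) + (r - q + 0.5*sigma^2) * T) / (sigma * sqrt(T)) = 0.26286331
d2 = d1 - sigma * sqrt(T) = 0.09257905
exp(-rT) = 0.99875128; exp(-qT) = 0.99675657
P = K * exp(-rT) * N(-d2) - S_0 * exp(-qT) * N(-d1)
N(-d1) = 0.39632797; N(-d2) = 0.46311899
P = 108.8800 * 0.99875128 * 0.46311899 - 112.4500 * 0.99675657 * 0.39632797 = 5.9389


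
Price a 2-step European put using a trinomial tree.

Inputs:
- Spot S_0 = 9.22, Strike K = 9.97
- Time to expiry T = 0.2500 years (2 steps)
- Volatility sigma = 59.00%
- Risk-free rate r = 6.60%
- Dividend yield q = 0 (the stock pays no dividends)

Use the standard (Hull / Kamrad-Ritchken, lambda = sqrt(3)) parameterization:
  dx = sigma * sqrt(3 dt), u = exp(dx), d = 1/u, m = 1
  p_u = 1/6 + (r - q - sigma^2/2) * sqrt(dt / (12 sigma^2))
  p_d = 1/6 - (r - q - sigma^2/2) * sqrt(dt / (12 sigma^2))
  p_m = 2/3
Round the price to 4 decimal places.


Answer: Price = V(0,0) = 1.4160

Derivation:
dt = T/N = 0.125000; dx = sigma*sqrt(3*dt) = 0.361300
u = exp(dx) = 1.435194; d = 1/u = 0.696770
p_u = 0.147975, p_m = 0.666667, p_d = 0.185358
Discount per step: exp(-r*dt) = 0.991784
Stock lattice S(k, j) with j the centered position index:
  k=0: S(0,+0) = 9.2200
  k=1: S(1,-1) = 6.4242; S(1,+0) = 9.2200; S(1,+1) = 13.2325
  k=2: S(2,-2) = 4.4762; S(2,-1) = 6.4242; S(2,+0) = 9.2200; S(2,+1) = 13.2325; S(2,+2) = 18.9912
Terminal payoffs V(N, j) = max(K - S_T, 0):
  V(2,-2) = 5.493795; V(2,-1) = 3.545779; V(2,+0) = 0.750000; V(2,+1) = 0.000000; V(2,+2) = 0.000000
Backward induction: V(k, j) = exp(-r*dt) * [p_u * V(k+1, j+1) + p_m * V(k+1, j) + p_d * V(k+1, j-1)]
  V(1,-1) = exp(-r*dt) * [p_u*0.750000 + p_m*3.545779 + p_d*5.493795] = 3.464453
  V(1,+0) = exp(-r*dt) * [p_u*0.000000 + p_m*0.750000 + p_d*3.545779] = 1.147730
  V(1,+1) = exp(-r*dt) * [p_u*0.000000 + p_m*0.000000 + p_d*0.750000] = 0.137876
  V(0,+0) = exp(-r*dt) * [p_u*0.137876 + p_m*1.147730 + p_d*3.464453] = 1.415989


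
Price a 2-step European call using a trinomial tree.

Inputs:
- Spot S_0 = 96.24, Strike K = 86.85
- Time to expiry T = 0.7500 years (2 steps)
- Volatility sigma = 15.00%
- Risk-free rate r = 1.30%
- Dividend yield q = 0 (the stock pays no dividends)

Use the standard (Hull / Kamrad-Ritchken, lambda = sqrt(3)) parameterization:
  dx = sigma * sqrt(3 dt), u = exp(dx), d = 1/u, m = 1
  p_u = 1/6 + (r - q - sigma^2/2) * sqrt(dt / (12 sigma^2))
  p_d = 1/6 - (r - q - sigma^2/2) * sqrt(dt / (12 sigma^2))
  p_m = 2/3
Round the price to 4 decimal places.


Answer: Price = V(0,0) = 11.7203

Derivation:
dt = T/N = 0.375000; dx = sigma*sqrt(3*dt) = 0.159099
u = exp(dx) = 1.172454; d = 1/u = 0.852912
p_u = 0.168729, p_m = 0.666667, p_d = 0.164604
Discount per step: exp(-r*dt) = 0.995137
Stock lattice S(k, j) with j the centered position index:
  k=0: S(0,+0) = 96.2400
  k=1: S(1,-1) = 82.0842; S(1,+0) = 96.2400; S(1,+1) = 112.8370
  k=2: S(2,-2) = 70.0106; S(2,-1) = 82.0842; S(2,+0) = 96.2400; S(2,+1) = 112.8370; S(2,+2) = 132.2962
Terminal payoffs V(N, j) = max(S_T - K, 0):
  V(2,-2) = 0.000000; V(2,-1) = 0.000000; V(2,+0) = 9.390000; V(2,+1) = 25.986977; V(2,+2) = 45.446170
Backward induction: V(k, j) = exp(-r*dt) * [p_u * V(k+1, j+1) + p_m * V(k+1, j) + p_d * V(k+1, j-1)]
  V(1,-1) = exp(-r*dt) * [p_u*9.390000 + p_m*0.000000 + p_d*0.000000] = 1.576661
  V(1,+0) = exp(-r*dt) * [p_u*25.986977 + p_m*9.390000 + p_d*0.000000] = 10.592991
  V(1,+1) = exp(-r*dt) * [p_u*45.446170 + p_m*25.986977 + p_d*9.390000] = 26.409315
  V(0,+0) = exp(-r*dt) * [p_u*26.409315 + p_m*10.592991 + p_d*1.576661] = 11.720263
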